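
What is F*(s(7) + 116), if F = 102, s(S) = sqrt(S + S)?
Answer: 11832 + 102*sqrt(14) ≈ 12214.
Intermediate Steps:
s(S) = sqrt(2)*sqrt(S) (s(S) = sqrt(2*S) = sqrt(2)*sqrt(S))
F*(s(7) + 116) = 102*(sqrt(2)*sqrt(7) + 116) = 102*(sqrt(14) + 116) = 102*(116 + sqrt(14)) = 11832 + 102*sqrt(14)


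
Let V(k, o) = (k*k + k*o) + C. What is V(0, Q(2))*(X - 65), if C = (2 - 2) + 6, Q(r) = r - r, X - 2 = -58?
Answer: -726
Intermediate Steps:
X = -56 (X = 2 - 58 = -56)
Q(r) = 0
C = 6 (C = 0 + 6 = 6)
V(k, o) = 6 + k² + k*o (V(k, o) = (k*k + k*o) + 6 = (k² + k*o) + 6 = 6 + k² + k*o)
V(0, Q(2))*(X - 65) = (6 + 0² + 0*0)*(-56 - 65) = (6 + 0 + 0)*(-121) = 6*(-121) = -726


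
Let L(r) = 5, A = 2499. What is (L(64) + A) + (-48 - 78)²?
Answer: 18380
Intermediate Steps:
(L(64) + A) + (-48 - 78)² = (5 + 2499) + (-48 - 78)² = 2504 + (-126)² = 2504 + 15876 = 18380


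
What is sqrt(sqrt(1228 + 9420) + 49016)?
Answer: sqrt(49016 + 22*sqrt(22)) ≈ 221.63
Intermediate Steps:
sqrt(sqrt(1228 + 9420) + 49016) = sqrt(sqrt(10648) + 49016) = sqrt(22*sqrt(22) + 49016) = sqrt(49016 + 22*sqrt(22))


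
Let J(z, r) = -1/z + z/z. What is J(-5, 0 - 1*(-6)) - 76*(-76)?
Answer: 28886/5 ≈ 5777.2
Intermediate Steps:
J(z, r) = 1 - 1/z (J(z, r) = -1/z + 1 = 1 - 1/z)
J(-5, 0 - 1*(-6)) - 76*(-76) = (-1 - 5)/(-5) - 76*(-76) = -⅕*(-6) + 5776 = 6/5 + 5776 = 28886/5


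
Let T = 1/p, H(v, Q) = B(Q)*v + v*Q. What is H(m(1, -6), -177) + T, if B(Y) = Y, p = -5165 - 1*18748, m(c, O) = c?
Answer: -8465203/23913 ≈ -354.00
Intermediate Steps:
p = -23913 (p = -5165 - 18748 = -23913)
H(v, Q) = 2*Q*v (H(v, Q) = Q*v + v*Q = Q*v + Q*v = 2*Q*v)
T = -1/23913 (T = 1/(-23913) = -1/23913 ≈ -4.1818e-5)
H(m(1, -6), -177) + T = 2*(-177)*1 - 1/23913 = -354 - 1/23913 = -8465203/23913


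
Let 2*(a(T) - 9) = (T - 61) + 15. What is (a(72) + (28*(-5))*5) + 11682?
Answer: 11004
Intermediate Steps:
a(T) = -14 + T/2 (a(T) = 9 + ((T - 61) + 15)/2 = 9 + ((-61 + T) + 15)/2 = 9 + (-46 + T)/2 = 9 + (-23 + T/2) = -14 + T/2)
(a(72) + (28*(-5))*5) + 11682 = ((-14 + (1/2)*72) + (28*(-5))*5) + 11682 = ((-14 + 36) - 140*5) + 11682 = (22 - 700) + 11682 = -678 + 11682 = 11004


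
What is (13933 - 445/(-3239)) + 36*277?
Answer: 77428740/3239 ≈ 23905.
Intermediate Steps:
(13933 - 445/(-3239)) + 36*277 = (13933 - 445*(-1/3239)) + 9972 = (13933 + 445/3239) + 9972 = 45129432/3239 + 9972 = 77428740/3239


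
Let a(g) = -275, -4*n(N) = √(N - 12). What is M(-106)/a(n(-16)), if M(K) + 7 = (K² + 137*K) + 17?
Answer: 3276/275 ≈ 11.913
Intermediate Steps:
n(N) = -√(-12 + N)/4 (n(N) = -√(N - 12)/4 = -√(-12 + N)/4)
M(K) = 10 + K² + 137*K (M(K) = -7 + ((K² + 137*K) + 17) = -7 + (17 + K² + 137*K) = 10 + K² + 137*K)
M(-106)/a(n(-16)) = (10 + (-106)² + 137*(-106))/(-275) = (10 + 11236 - 14522)*(-1/275) = -3276*(-1/275) = 3276/275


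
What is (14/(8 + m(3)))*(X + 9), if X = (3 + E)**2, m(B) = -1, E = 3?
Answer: 90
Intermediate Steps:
X = 36 (X = (3 + 3)**2 = 6**2 = 36)
(14/(8 + m(3)))*(X + 9) = (14/(8 - 1))*(36 + 9) = (14/7)*45 = ((1/7)*14)*45 = 2*45 = 90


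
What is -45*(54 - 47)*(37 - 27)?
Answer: -3150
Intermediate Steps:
-45*(54 - 47)*(37 - 27) = -315*10 = -45*70 = -3150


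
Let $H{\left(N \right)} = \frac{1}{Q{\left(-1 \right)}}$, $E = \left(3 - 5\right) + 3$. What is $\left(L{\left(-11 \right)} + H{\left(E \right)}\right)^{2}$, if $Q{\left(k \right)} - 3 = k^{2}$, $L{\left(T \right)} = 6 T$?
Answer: $\frac{69169}{16} \approx 4323.1$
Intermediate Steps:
$Q{\left(k \right)} = 3 + k^{2}$
$E = 1$ ($E = -2 + 3 = 1$)
$H{\left(N \right)} = \frac{1}{4}$ ($H{\left(N \right)} = \frac{1}{3 + \left(-1\right)^{2}} = \frac{1}{3 + 1} = \frac{1}{4}$)
$\left(L{\left(-11 \right)} + H{\left(E \right)}\right)^{2} = \left(6 \left(-11\right) + \frac{1}{4}\right)^{2} = \left(-66 + \frac{1}{4}\right)^{2} = \left(- \frac{263}{4}\right)^{2} = \frac{69169}{16}$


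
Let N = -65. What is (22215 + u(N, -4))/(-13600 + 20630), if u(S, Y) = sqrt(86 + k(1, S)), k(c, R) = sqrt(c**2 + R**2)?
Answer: 4443/1406 + sqrt(86 + sqrt(4226))/7030 ≈ 3.1618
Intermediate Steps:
k(c, R) = sqrt(R**2 + c**2)
u(S, Y) = sqrt(86 + sqrt(1 + S**2)) (u(S, Y) = sqrt(86 + sqrt(S**2 + 1**2)) = sqrt(86 + sqrt(S**2 + 1)) = sqrt(86 + sqrt(1 + S**2)))
(22215 + u(N, -4))/(-13600 + 20630) = (22215 + sqrt(86 + sqrt(1 + (-65)**2)))/(-13600 + 20630) = (22215 + sqrt(86 + sqrt(1 + 4225)))/7030 = (22215 + sqrt(86 + sqrt(4226)))*(1/7030) = 4443/1406 + sqrt(86 + sqrt(4226))/7030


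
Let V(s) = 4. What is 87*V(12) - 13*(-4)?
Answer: 400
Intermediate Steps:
87*V(12) - 13*(-4) = 87*4 - 13*(-4) = 348 + 52 = 400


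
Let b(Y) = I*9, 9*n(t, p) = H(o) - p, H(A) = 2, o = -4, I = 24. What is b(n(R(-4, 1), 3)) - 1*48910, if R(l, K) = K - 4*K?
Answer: -48694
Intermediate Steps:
R(l, K) = -3*K
n(t, p) = 2/9 - p/9 (n(t, p) = (2 - p)/9 = 2/9 - p/9)
b(Y) = 216 (b(Y) = 24*9 = 216)
b(n(R(-4, 1), 3)) - 1*48910 = 216 - 1*48910 = 216 - 48910 = -48694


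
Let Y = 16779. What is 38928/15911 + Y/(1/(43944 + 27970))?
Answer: 19198928729394/15911 ≈ 1.2066e+9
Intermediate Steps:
38928/15911 + Y/(1/(43944 + 27970)) = 38928/15911 + 16779/(1/(43944 + 27970)) = 38928*(1/15911) + 16779/(1/71914) = 38928/15911 + 16779/(1/71914) = 38928/15911 + 16779*71914 = 38928/15911 + 1206645006 = 19198928729394/15911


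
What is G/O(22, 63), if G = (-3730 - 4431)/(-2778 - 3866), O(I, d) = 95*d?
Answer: 8161/39764340 ≈ 0.00020523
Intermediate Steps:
G = 8161/6644 (G = -8161/(-6644) = -8161*(-1/6644) = 8161/6644 ≈ 1.2283)
G/O(22, 63) = 8161/(6644*((95*63))) = (8161/6644)/5985 = (8161/6644)*(1/5985) = 8161/39764340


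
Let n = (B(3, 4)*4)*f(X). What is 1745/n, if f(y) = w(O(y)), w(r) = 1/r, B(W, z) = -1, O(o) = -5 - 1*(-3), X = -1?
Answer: 1745/2 ≈ 872.50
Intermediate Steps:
O(o) = -2 (O(o) = -5 + 3 = -2)
f(y) = -½ (f(y) = 1/(-2) = -½)
n = 2 (n = -1*4*(-½) = -4*(-½) = 2)
1745/n = 1745/2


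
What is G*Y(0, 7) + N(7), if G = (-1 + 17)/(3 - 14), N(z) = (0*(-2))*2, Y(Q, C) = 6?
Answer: -96/11 ≈ -8.7273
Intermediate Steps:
N(z) = 0 (N(z) = 0*2 = 0)
G = -16/11 (G = 16/(-11) = 16*(-1/11) = -16/11 ≈ -1.4545)
G*Y(0, 7) + N(7) = -16/11*6 + 0 = -96/11 + 0 = -96/11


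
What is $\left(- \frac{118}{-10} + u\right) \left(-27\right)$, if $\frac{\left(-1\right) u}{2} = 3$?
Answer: $- \frac{783}{5} \approx -156.6$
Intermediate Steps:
$u = -6$ ($u = \left(-2\right) 3 = -6$)
$\left(- \frac{118}{-10} + u\right) \left(-27\right) = \left(- \frac{118}{-10} - 6\right) \left(-27\right) = \left(\left(-118\right) \left(- \frac{1}{10}\right) - 6\right) \left(-27\right) = \left(\frac{59}{5} - 6\right) \left(-27\right) = \frac{29}{5} \left(-27\right) = - \frac{783}{5}$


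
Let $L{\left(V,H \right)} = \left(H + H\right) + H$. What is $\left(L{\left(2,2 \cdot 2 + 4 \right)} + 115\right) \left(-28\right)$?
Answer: $-3892$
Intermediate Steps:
$L{\left(V,H \right)} = 3 H$ ($L{\left(V,H \right)} = 2 H + H = 3 H$)
$\left(L{\left(2,2 \cdot 2 + 4 \right)} + 115\right) \left(-28\right) = \left(3 \left(2 \cdot 2 + 4\right) + 115\right) \left(-28\right) = \left(3 \left(4 + 4\right) + 115\right) \left(-28\right) = \left(3 \cdot 8 + 115\right) \left(-28\right) = \left(24 + 115\right) \left(-28\right) = 139 \left(-28\right) = -3892$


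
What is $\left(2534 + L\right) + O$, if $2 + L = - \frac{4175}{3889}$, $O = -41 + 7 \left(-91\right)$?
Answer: $\frac{7206031}{3889} \approx 1852.9$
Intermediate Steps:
$O = -678$ ($O = -41 - 637 = -678$)
$L = - \frac{11953}{3889}$ ($L = -2 - \frac{4175}{3889} = - \frac{11953}{3889} \approx -3.0735$)
$\left(2534 + L\right) + O = \left(2534 - \frac{11953}{3889}\right) - 678 = \frac{9842773}{3889} - 678 = \frac{7206031}{3889}$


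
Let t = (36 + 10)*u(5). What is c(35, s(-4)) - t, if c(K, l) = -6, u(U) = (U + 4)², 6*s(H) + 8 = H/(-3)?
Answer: -3732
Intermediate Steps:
s(H) = -4/3 - H/18 (s(H) = -4/3 + (H/(-3))/6 = -4/3 + (H*(-⅓))/6 = -4/3 + (-H/3)/6 = -4/3 - H/18)
u(U) = (4 + U)²
t = 3726 (t = (36 + 10)*(4 + 5)² = 46*9² = 46*81 = 3726)
c(35, s(-4)) - t = -6 - 1*3726 = -6 - 3726 = -3732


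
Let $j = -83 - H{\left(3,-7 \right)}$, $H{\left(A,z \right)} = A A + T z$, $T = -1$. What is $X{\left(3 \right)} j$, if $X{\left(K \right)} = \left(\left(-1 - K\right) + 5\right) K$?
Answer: $-297$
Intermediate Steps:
$X{\left(K \right)} = K \left(4 - K\right)$ ($X{\left(K \right)} = \left(4 - K\right) K = K \left(4 - K\right)$)
$H{\left(A,z \right)} = A^{2} - z$ ($H{\left(A,z \right)} = A A - z = A^{2} - z$)
$j = -99$ ($j = -83 - \left(3^{2} - -7\right) = -83 - \left(9 + 7\right) = -83 - 16 = -99$)
$X{\left(3 \right)} j = 3 \left(4 - 3\right) \left(-99\right) = 3 \cdot 1 \left(-99\right) = 3 \left(-99\right) = -297$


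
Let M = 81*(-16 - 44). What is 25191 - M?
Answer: 30051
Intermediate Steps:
M = -4860 (M = 81*(-60) = -4860)
25191 - M = 25191 - 1*(-4860) = 25191 + 4860 = 30051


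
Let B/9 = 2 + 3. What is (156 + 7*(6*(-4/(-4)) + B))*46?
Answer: 23598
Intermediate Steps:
B = 45 (B = 9*(2 + 3) = 9*5 = 45)
(156 + 7*(6*(-4/(-4)) + B))*46 = (156 + 7*(6*(-4/(-4)) + 45))*46 = (156 + 7*(6*(-4*(-¼)) + 45))*46 = (156 + 7*(6*1 + 45))*46 = (156 + 7*(6 + 45))*46 = (156 + 7*51)*46 = (156 + 357)*46 = 513*46 = 23598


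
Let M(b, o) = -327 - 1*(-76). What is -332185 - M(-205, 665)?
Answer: -331934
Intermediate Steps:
M(b, o) = -251 (M(b, o) = -327 + 76 = -251)
-332185 - M(-205, 665) = -332185 - 1*(-251) = -332185 + 251 = -331934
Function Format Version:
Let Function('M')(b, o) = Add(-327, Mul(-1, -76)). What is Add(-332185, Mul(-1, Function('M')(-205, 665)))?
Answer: -331934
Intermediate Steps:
Function('M')(b, o) = -251 (Function('M')(b, o) = Add(-327, 76) = -251)
Add(-332185, Mul(-1, Function('M')(-205, 665))) = Add(-332185, Mul(-1, -251)) = Add(-332185, 251) = -331934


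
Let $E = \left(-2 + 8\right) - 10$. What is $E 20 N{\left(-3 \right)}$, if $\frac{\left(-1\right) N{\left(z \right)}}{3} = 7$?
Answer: $1680$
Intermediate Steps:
$N{\left(z \right)} = -21$ ($N{\left(z \right)} = \left(-3\right) 7 = -21$)
$E = -4$ ($E = 6 - 10 = -4$)
$E 20 N{\left(-3 \right)} = \left(-4\right) 20 \left(-21\right) = \left(-80\right) \left(-21\right) = 1680$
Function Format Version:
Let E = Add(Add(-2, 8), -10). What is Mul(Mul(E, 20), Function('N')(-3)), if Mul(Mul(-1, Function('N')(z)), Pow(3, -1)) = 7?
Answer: 1680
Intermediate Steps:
Function('N')(z) = -21 (Function('N')(z) = Mul(-3, 7) = -21)
E = -4 (E = Add(6, -10) = -4)
Mul(Mul(E, 20), Function('N')(-3)) = Mul(Mul(-4, 20), -21) = Mul(-80, -21) = 1680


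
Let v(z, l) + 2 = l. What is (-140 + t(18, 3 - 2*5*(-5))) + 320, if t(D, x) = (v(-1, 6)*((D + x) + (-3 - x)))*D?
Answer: 1260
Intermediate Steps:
v(z, l) = -2 + l
t(D, x) = D*(-12 + 4*D) (t(D, x) = ((-2 + 6)*((D + x) + (-3 - x)))*D = (4*(-3 + D))*D = (-12 + 4*D)*D = D*(-12 + 4*D))
(-140 + t(18, 3 - 2*5*(-5))) + 320 = (-140 + 4*18*(-3 + 18)) + 320 = (-140 + 4*18*15) + 320 = (-140 + 1080) + 320 = 940 + 320 = 1260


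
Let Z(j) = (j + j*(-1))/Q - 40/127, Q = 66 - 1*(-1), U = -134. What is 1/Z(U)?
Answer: -127/40 ≈ -3.1750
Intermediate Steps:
Q = 67 (Q = 66 + 1 = 67)
Z(j) = -40/127 (Z(j) = (j + j*(-1))/67 - 40/127 = (j - j)*(1/67) - 40*1/127 = 0*(1/67) - 40/127 = 0 - 40/127 = -40/127)
1/Z(U) = 1/(-40/127) = -127/40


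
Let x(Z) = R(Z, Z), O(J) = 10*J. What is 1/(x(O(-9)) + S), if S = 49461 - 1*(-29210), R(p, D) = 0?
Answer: 1/78671 ≈ 1.2711e-5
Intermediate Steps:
S = 78671 (S = 49461 + 29210 = 78671)
x(Z) = 0
1/(x(O(-9)) + S) = 1/(0 + 78671) = 1/78671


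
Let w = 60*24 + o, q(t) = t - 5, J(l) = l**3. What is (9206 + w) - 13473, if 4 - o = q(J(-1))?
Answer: -2817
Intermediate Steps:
q(t) = -5 + t
o = 10 (o = 4 - (-5 + (-1)**3) = 4 - (-5 - 1) = 4 - 1*(-6) = 4 + 6 = 10)
w = 1450 (w = 60*24 + 10 = 1440 + 10 = 1450)
(9206 + w) - 13473 = (9206 + 1450) - 13473 = 10656 - 13473 = -2817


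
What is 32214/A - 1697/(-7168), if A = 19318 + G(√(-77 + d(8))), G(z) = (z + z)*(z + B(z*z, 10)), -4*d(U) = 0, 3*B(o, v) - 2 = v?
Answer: (-65857815*I + 3394*√77)/(7168*(-4791*I + 2*√77)) ≈ 1.9177 - 0.0061575*I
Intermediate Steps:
B(o, v) = ⅔ + v/3
d(U) = 0 (d(U) = -¼*0 = 0)
G(z) = 2*z*(4 + z) (G(z) = (z + z)*(z + (⅔ + (⅓)*10)) = (2*z)*(z + (⅔ + 10/3)) = (2*z)*(z + 4) = (2*z)*(4 + z) = 2*z*(4 + z))
A = 19318 + 2*I*√77*(4 + I*√77) (A = 19318 + 2*√(-77 + 0)*(4 + √(-77 + 0)) = 19318 + 2*√(-77)*(4 + √(-77)) = 19318 + 2*(I*√77)*(4 + I*√77) = 19318 + 2*I*√77*(4 + I*√77) ≈ 19164.0 + 70.2*I)
32214/A - 1697/(-7168) = 32214/(19164 + 8*I*√77) - 1697/(-7168) = 32214/(19164 + 8*I*√77) - 1697*(-1/7168) = 32214/(19164 + 8*I*√77) + 1697/7168 = 1697/7168 + 32214/(19164 + 8*I*√77)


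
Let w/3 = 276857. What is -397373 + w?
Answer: 433198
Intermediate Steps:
w = 830571 (w = 3*276857 = 830571)
-397373 + w = -397373 + 830571 = 433198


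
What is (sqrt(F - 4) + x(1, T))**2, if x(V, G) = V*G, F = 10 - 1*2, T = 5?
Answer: 49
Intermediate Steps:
F = 8 (F = 10 - 2 = 8)
x(V, G) = G*V
(sqrt(F - 4) + x(1, T))**2 = (sqrt(8 - 4) + 5*1)**2 = (sqrt(4) + 5)**2 = (2 + 5)**2 = 7**2 = 49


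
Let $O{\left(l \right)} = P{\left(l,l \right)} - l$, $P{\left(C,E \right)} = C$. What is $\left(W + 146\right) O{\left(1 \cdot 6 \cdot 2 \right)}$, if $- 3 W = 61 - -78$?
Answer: $0$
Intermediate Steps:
$W = - \frac{139}{3}$ ($W = - \frac{61 - -78}{3} = - \frac{61 + 78}{3} = \left(- \frac{1}{3}\right) 139 = - \frac{139}{3} \approx -46.333$)
$O{\left(l \right)} = 0$ ($O{\left(l \right)} = l - l = 0$)
$\left(W + 146\right) O{\left(1 \cdot 6 \cdot 2 \right)} = \left(- \frac{139}{3} + 146\right) 0 = \frac{299}{3} \cdot 0 = 0$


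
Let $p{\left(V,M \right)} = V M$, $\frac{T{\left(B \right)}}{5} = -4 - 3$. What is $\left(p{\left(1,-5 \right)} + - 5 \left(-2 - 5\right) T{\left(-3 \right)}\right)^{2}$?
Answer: $1512900$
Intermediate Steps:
$T{\left(B \right)} = -35$ ($T{\left(B \right)} = 5 \left(-4 - 3\right) = 5 \left(-7\right) = -35$)
$p{\left(V,M \right)} = M V$
$\left(p{\left(1,-5 \right)} + - 5 \left(-2 - 5\right) T{\left(-3 \right)}\right)^{2} = \left(\left(-5\right) 1 + - 5 \left(-2 - 5\right) \left(-35\right)\right)^{2} = \left(-5 + \left(-5\right) \left(-7\right) \left(-35\right)\right)^{2} = \left(-5 + 35 \left(-35\right)\right)^{2} = \left(-5 - 1225\right)^{2} = \left(-1230\right)^{2} = 1512900$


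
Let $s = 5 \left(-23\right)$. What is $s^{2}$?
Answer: $13225$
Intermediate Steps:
$s = -115$
$s^{2} = \left(-115\right)^{2} = 13225$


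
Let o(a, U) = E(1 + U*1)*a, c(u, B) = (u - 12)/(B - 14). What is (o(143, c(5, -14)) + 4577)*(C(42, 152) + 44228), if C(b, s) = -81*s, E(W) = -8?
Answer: 109567628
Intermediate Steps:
c(u, B) = (-12 + u)/(-14 + B)
o(a, U) = -8*a
(o(143, c(5, -14)) + 4577)*(C(42, 152) + 44228) = (-8*143 + 4577)*(-81*152 + 44228) = (-1144 + 4577)*(-12312 + 44228) = 3433*31916 = 109567628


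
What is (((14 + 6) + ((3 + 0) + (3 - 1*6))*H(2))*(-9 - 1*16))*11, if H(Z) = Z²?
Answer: -5500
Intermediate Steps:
(((14 + 6) + ((3 + 0) + (3 - 1*6))*H(2))*(-9 - 1*16))*11 = (((14 + 6) + ((3 + 0) + (3 - 1*6))*2²)*(-9 - 1*16))*11 = ((20 + (3 + (3 - 6))*4)*(-9 - 16))*11 = ((20 + (3 - 3)*4)*(-25))*11 = ((20 + 0*4)*(-25))*11 = ((20 + 0)*(-25))*11 = (20*(-25))*11 = -500*11 = -5500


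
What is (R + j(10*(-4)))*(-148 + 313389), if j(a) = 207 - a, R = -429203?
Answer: -134366606396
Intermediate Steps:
(R + j(10*(-4)))*(-148 + 313389) = (-429203 + (207 - 10*(-4)))*(-148 + 313389) = (-429203 + (207 - 1*(-40)))*313241 = (-429203 + (207 + 40))*313241 = (-429203 + 247)*313241 = -428956*313241 = -134366606396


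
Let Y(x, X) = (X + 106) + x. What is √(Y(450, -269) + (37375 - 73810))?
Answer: 2*I*√9037 ≈ 190.13*I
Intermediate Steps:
Y(x, X) = 106 + X + x (Y(x, X) = (106 + X) + x = 106 + X + x)
√(Y(450, -269) + (37375 - 73810)) = √((106 - 269 + 450) + (37375 - 73810)) = √(287 - 36435) = √(-36148) = 2*I*√9037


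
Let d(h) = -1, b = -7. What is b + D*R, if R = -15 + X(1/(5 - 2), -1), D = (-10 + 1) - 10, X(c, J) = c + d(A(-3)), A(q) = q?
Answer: 872/3 ≈ 290.67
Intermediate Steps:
X(c, J) = -1 + c (X(c, J) = c - 1 = -1 + c)
D = -19 (D = -9 - 10 = -19)
R = -47/3 (R = -15 + (-1 + 1/(5 - 2)) = -15 + (-1 + 1/3) = -15 + (-1 + ⅓) = -15 - ⅔ = -47/3 ≈ -15.667)
b + D*R = -7 - 19*(-47/3) = -7 + 893/3 = 872/3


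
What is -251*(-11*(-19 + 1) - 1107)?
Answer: 228159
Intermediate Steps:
-251*(-11*(-19 + 1) - 1107) = -251*(-11*(-18) - 1107) = -251*(198 - 1107) = -251*(-909) = 228159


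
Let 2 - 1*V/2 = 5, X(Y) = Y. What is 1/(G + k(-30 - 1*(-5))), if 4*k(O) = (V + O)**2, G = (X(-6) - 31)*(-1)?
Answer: 4/1109 ≈ 0.0036069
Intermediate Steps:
V = -6 (V = 4 - 2*5 = 4 - 10 = -6)
G = 37 (G = (-6 - 31)*(-1) = -37*(-1) = 37)
k(O) = (-6 + O)**2/4
1/(G + k(-30 - 1*(-5))) = 1/(37 + (-6 + (-30 - 1*(-5)))**2/4) = 1/(37 + (-6 + (-30 + 5))**2/4) = 1/(37 + (-6 - 25)**2/4) = 1/(37 + (1/4)*(-31)**2) = 1/(37 + (1/4)*961) = 1/(37 + 961/4) = 1/(1109/4) = 4/1109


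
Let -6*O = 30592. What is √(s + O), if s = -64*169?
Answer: 8*I*√2238/3 ≈ 126.15*I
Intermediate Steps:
O = -15296/3 (O = -⅙*30592 = -15296/3 ≈ -5098.7)
s = -10816
√(s + O) = √(-10816 - 15296/3) = √(-47744/3) = 8*I*√2238/3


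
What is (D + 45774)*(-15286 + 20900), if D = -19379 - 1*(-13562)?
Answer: 224318598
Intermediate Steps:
D = -5817 (D = -19379 + 13562 = -5817)
(D + 45774)*(-15286 + 20900) = (-5817 + 45774)*(-15286 + 20900) = 39957*5614 = 224318598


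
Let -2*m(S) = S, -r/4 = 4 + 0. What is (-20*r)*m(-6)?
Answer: 960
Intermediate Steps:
r = -16 (r = -4*(4 + 0) = -4*4 = -16)
m(S) = -S/2
(-20*r)*m(-6) = (-20*(-16))*(-½*(-6)) = 320*3 = 960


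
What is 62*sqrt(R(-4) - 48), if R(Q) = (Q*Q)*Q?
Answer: 248*I*sqrt(7) ≈ 656.15*I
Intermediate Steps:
R(Q) = Q**3 (R(Q) = Q**2*Q = Q**3)
62*sqrt(R(-4) - 48) = 62*sqrt((-4)**3 - 48) = 62*sqrt(-64 - 48) = 62*sqrt(-112) = 62*(4*I*sqrt(7)) = 248*I*sqrt(7)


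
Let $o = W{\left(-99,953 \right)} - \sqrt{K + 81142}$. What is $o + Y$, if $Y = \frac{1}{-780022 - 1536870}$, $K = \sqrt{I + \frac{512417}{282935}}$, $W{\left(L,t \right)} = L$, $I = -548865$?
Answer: $- \frac{229372309}{2316892} - \frac{\sqrt{6495596766644950 + 282935 i \sqrt{43937713579900730}}}{282935} \approx -383.86 - 1.3004 i$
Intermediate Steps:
$K = \frac{i \sqrt{43937713579900730}}{282935}$ ($K = \sqrt{-548865 + \frac{512417}{282935}} = \sqrt{- \frac{155292606358}{282935}} = \frac{i \sqrt{43937713579900730}}{282935} \approx 740.85 i$)
$Y = - \frac{1}{2316892}$ ($Y = \frac{1}{-2316892} = - \frac{1}{2316892} \approx -4.3161 \cdot 10^{-7}$)
$o = -99 - \sqrt{81142 + \frac{i \sqrt{43937713579900730}}{282935}}$ ($o = -99 - \sqrt{\frac{i \sqrt{43937713579900730}}{282935} + 81142} = -99 - \sqrt{81142 + \frac{i \sqrt{43937713579900730}}{282935}} \approx -383.86 - 1.3004 i$)
$o + Y = \left(-99 - \frac{\sqrt{6495596766644950 + 282935 i \sqrt{43937713579900730}}}{282935}\right) - \frac{1}{2316892} = - \frac{229372309}{2316892} - \frac{\sqrt{6495596766644950 + 282935 i \sqrt{43937713579900730}}}{282935}$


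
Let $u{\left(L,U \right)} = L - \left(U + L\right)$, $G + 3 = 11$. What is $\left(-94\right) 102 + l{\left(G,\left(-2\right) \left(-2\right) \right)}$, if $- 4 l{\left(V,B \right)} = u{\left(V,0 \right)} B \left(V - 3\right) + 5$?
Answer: $- \frac{38357}{4} \approx -9589.3$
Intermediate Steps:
$G = 8$ ($G = -3 + 11 = 8$)
$u{\left(L,U \right)} = - U$ ($u{\left(L,U \right)} = L - \left(L + U\right) = - U$)
$l{\left(V,B \right)} = - \frac{5}{4}$ ($l{\left(V,B \right)} = - \frac{\left(-1\right) 0 B \left(V - 3\right) + 5}{4} = - \frac{0 B \left(-3 + V\right) + 5}{4} = - \frac{0 + 5}{4} = \left(- \frac{1}{4}\right) 5 = - \frac{5}{4}$)
$\left(-94\right) 102 + l{\left(G,\left(-2\right) \left(-2\right) \right)} = \left(-94\right) 102 - \frac{5}{4} = -9588 - \frac{5}{4} = - \frac{38357}{4}$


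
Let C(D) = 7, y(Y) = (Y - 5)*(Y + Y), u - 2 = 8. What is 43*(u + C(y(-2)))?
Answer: 731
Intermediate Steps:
u = 10 (u = 2 + 8 = 10)
y(Y) = 2*Y*(-5 + Y) (y(Y) = (-5 + Y)*(2*Y) = 2*Y*(-5 + Y))
43*(u + C(y(-2))) = 43*(10 + 7) = 43*17 = 731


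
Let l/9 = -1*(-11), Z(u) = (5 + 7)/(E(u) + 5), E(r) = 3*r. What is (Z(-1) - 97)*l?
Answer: -9009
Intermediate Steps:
Z(u) = 12/(5 + 3*u) (Z(u) = (5 + 7)/(3*u + 5) = 12/(5 + 3*u))
l = 99 (l = 9*(-1*(-11)) = 9*11 = 99)
(Z(-1) - 97)*l = (12/(5 + 3*(-1)) - 97)*99 = (12/(5 - 3) - 97)*99 = (12/2 - 97)*99 = (12*(½) - 97)*99 = (6 - 97)*99 = -91*99 = -9009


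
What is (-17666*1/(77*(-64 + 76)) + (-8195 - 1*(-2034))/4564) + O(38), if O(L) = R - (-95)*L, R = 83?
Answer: 50284295/13692 ≈ 3672.5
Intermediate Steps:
O(L) = 83 + 95*L (O(L) = 83 - (-95)*L = 83 + 95*L)
(-17666*1/(77*(-64 + 76)) + (-8195 - 1*(-2034))/4564) + O(38) = (-17666*1/(77*(-64 + 76)) + (-8195 - 1*(-2034))/4564) + (83 + 95*38) = (-17666/(12*77) + (-8195 + 2034)*(1/4564)) + (83 + 3610) = (-17666/924 - 6161*1/4564) + 3693 = (-17666*1/924 - 6161/4564) + 3693 = (-803/42 - 6161/4564) + 3693 = -280261/13692 + 3693 = 50284295/13692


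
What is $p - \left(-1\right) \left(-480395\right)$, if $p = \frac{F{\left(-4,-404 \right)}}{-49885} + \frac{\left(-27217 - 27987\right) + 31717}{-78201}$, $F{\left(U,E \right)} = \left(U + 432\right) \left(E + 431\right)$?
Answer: $- \frac{624682651437112}{1300352295} \approx -4.804 \cdot 10^{5}$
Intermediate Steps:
$F{\left(U,E \right)} = \left(431 + E\right) \left(432 + U\right)$ ($F{\left(U,E \right)} = \left(432 + U\right) \left(431 + E\right) = \left(431 + E\right) \left(432 + U\right)$)
$p = \frac{89319413}{1300352295}$ ($p = \frac{186192 + 431 \left(-4\right) + 432 \left(-404\right) - -1616}{-49885} + \frac{\left(-27217 - 27987\right) + 31717}{-78201} = \left(186192 - 1724 - 174528 + 1616\right) \left(- \frac{1}{49885}\right) + \left(-55204 + 31717\right) \left(- \frac{1}{78201}\right) = 11556 \left(- \frac{1}{49885}\right) - - \frac{7829}{26067} = - \frac{11556}{49885} + \frac{7829}{26067} = \frac{89319413}{1300352295} \approx 0.068689$)
$p - \left(-1\right) \left(-480395\right) = \frac{89319413}{1300352295} - \left(-1\right) \left(-480395\right) = \frac{89319413}{1300352295} - 480395 = - \frac{624682651437112}{1300352295}$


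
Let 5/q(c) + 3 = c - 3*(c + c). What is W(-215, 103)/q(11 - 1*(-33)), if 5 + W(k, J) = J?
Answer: -21854/5 ≈ -4370.8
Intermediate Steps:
W(k, J) = -5 + J
q(c) = 5/(-3 - 5*c) (q(c) = 5/(-3 + (c - 3*(c + c))) = 5/(-3 + (c - 6*c)) = 5/(-3 - 5*c))
W(-215, 103)/q(11 - 1*(-33)) = (-5 + 103)/((-5/(3 + 5*(11 - 1*(-33))))) = 98/((-5/(3 + 5*(11 + 33)))) = 98/((-5/(3 + 5*44))) = 98/((-5/(3 + 220))) = 98/((-5/223)) = 98/((-5*1/223)) = 98/(-5/223) = 98*(-223/5) = -21854/5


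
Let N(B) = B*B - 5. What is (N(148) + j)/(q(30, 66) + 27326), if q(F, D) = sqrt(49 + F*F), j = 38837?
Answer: 127667072/57439179 - 4672*sqrt(949)/57439179 ≈ 2.2201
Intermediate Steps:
N(B) = -5 + B**2 (N(B) = B**2 - 5 = -5 + B**2)
q(F, D) = sqrt(49 + F**2)
(N(148) + j)/(q(30, 66) + 27326) = ((-5 + 148**2) + 38837)/(sqrt(49 + 30**2) + 27326) = ((-5 + 21904) + 38837)/(sqrt(49 + 900) + 27326) = (21899 + 38837)/(sqrt(949) + 27326) = 60736/(27326 + sqrt(949))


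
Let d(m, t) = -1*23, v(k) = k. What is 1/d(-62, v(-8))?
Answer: -1/23 ≈ -0.043478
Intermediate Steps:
d(m, t) = -23
1/d(-62, v(-8)) = 1/(-23) = -1/23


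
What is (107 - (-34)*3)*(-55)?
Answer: -11495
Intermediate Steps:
(107 - (-34)*3)*(-55) = (107 - 1*(-102))*(-55) = (107 + 102)*(-55) = 209*(-55) = -11495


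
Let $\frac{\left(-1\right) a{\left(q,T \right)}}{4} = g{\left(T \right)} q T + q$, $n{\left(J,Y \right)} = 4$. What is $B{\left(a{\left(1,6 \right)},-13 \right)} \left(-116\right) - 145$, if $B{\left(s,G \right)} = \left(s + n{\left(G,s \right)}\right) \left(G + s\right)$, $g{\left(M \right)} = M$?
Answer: $-2689489$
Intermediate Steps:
$a{\left(q,T \right)} = - 4 q - 4 q T^{2}$ ($a{\left(q,T \right)} = - 4 \left(T q T + q\right) = - 4 \left(q T^{2} + q\right) = - 4 \left(q + q T^{2}\right) = - 4 q - 4 q T^{2}$)
$B{\left(s,G \right)} = \left(4 + s\right) \left(G + s\right)$ ($B{\left(s,G \right)} = \left(s + 4\right) \left(G + s\right) = \left(4 + s\right) \left(G + s\right)$)
$B{\left(a{\left(1,6 \right)},-13 \right)} \left(-116\right) - 145 = \left(\left(\left(-4\right) 1 \left(1 + 6^{2}\right)\right)^{2} + 4 \left(-13\right) + 4 \left(\left(-4\right) 1 \left(1 + 6^{2}\right)\right) - 13 \left(\left(-4\right) 1 \left(1 + 6^{2}\right)\right)\right) \left(-116\right) - 145 = \left(\left(\left(-4\right) 1 \left(1 + 36\right)\right)^{2} - 52 + 4 \left(\left(-4\right) 1 \left(1 + 36\right)\right) - 13 \left(\left(-4\right) 1 \left(1 + 36\right)\right)\right) \left(-116\right) - 145 = \left(\left(\left(-4\right) 1 \cdot 37\right)^{2} - 52 + 4 \left(\left(-4\right) 1 \cdot 37\right) - 13 \left(\left(-4\right) 1 \cdot 37\right)\right) \left(-116\right) - 145 = \left(\left(-148\right)^{2} - 52 + 4 \left(-148\right) - -1924\right) \left(-116\right) - 145 = \left(21904 - 52 - 592 + 1924\right) \left(-116\right) - 145 = 23184 \left(-116\right) - 145 = -2689344 - 145 = -2689489$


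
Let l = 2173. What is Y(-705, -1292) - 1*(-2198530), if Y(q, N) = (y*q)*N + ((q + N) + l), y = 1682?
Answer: 1534265226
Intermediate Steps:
Y(q, N) = 2173 + N + q + 1682*N*q (Y(q, N) = (1682*q)*N + ((q + N) + 2173) = 1682*N*q + ((N + q) + 2173) = 1682*N*q + (2173 + N + q) = 2173 + N + q + 1682*N*q)
Y(-705, -1292) - 1*(-2198530) = (2173 - 1292 - 705 + 1682*(-1292)*(-705)) - 1*(-2198530) = (2173 - 1292 - 705 + 1532066520) + 2198530 = 1532066696 + 2198530 = 1534265226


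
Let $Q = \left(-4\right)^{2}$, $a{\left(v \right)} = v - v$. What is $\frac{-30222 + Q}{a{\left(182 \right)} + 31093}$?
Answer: $- \frac{30206}{31093} \approx -0.97147$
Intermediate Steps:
$a{\left(v \right)} = 0$
$Q = 16$
$\frac{-30222 + Q}{a{\left(182 \right)} + 31093} = \frac{-30222 + 16}{0 + 31093} = - \frac{30206}{31093}$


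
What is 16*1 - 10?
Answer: 6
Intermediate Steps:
16*1 - 10 = 16 - 10 = 6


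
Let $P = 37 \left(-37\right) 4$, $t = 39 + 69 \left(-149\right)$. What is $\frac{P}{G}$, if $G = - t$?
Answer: $- \frac{2738}{5121} \approx -0.53466$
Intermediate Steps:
$t = -10242$ ($t = 39 - 10281 = -10242$)
$G = 10242$ ($G = \left(-1\right) \left(-10242\right) = 10242$)
$P = -5476$ ($P = \left(-1369\right) 4 = -5476$)
$\frac{P}{G} = - \frac{5476}{10242} = \left(-5476\right) \frac{1}{10242} = - \frac{2738}{5121}$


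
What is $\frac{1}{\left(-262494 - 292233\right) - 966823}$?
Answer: $- \frac{1}{1521550} \approx -6.5722 \cdot 10^{-7}$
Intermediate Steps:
$\frac{1}{\left(-262494 - 292233\right) - 966823} = \frac{1}{-554727 - 966823} = \frac{1}{-1521550} = - \frac{1}{1521550}$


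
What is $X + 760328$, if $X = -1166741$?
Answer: $-406413$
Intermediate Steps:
$X + 760328 = -1166741 + 760328 = -406413$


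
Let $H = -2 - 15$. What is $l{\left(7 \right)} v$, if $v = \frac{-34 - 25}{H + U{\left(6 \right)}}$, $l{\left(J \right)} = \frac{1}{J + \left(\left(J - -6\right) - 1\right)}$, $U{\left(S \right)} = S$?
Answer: $\frac{59}{209} \approx 0.2823$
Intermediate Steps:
$H = -17$ ($H = -2 - 15 = -17$)
$l{\left(J \right)} = \frac{1}{5 + 2 J}$ ($l{\left(J \right)} = \frac{1}{J + \left(\left(J + 6\right) - 1\right)} = \frac{1}{J + \left(\left(6 + J\right) - 1\right)} = \frac{1}{J + \left(5 + J\right)} = \frac{1}{5 + 2 J}$)
$v = \frac{59}{11}$ ($v = \frac{-34 - 25}{-17 + 6} = - \frac{59}{-11} = \left(-59\right) \left(- \frac{1}{11}\right) = \frac{59}{11} \approx 5.3636$)
$l{\left(7 \right)} v = \frac{1}{5 + 2 \cdot 7} \cdot \frac{59}{11} = \frac{1}{5 + 14} \cdot \frac{59}{11} = \frac{1}{19} \cdot \frac{59}{11} = \frac{59}{209}$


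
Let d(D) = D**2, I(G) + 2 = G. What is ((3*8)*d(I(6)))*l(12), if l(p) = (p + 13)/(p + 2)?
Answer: 4800/7 ≈ 685.71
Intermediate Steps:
I(G) = -2 + G
l(p) = (13 + p)/(2 + p)
((3*8)*d(I(6)))*l(12) = ((3*8)*(-2 + 6)**2)*((13 + 12)/(2 + 12)) = (24*4**2)*(25/14) = (24*16)*((1/14)*25) = 384*(25/14) = 4800/7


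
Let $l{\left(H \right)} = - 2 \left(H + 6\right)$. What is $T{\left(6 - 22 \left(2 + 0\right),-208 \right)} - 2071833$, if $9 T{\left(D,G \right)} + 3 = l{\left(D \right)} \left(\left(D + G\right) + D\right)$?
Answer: $- \frac{18664676}{9} \approx -2.0739 \cdot 10^{6}$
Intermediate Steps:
$l{\left(H \right)} = -12 - 2 H$ ($l{\left(H \right)} = - 2 \left(6 + H\right) = -12 - 2 H$)
$T{\left(D,G \right)} = - \frac{1}{3} + \frac{\left(-12 - 2 D\right) \left(G + 2 D\right)}{9}$ ($T{\left(D,G \right)} = - \frac{1}{3} + \frac{\left(-12 - 2 D\right) \left(\left(D + G\right) + D\right)}{9} = - \frac{1}{3} + \frac{\left(-12 - 2 D\right) \left(G + 2 D\right)}{9}$)
$T{\left(6 - 22 \left(2 + 0\right),-208 \right)} - 2071833 = \left(- \frac{1}{3} - \frac{4 \left(6 - 22 \left(2 + 0\right)\right) \left(6 + \left(6 - 22 \left(2 + 0\right)\right)\right)}{9} - - \frac{416 \left(6 + \left(6 - 22 \left(2 + 0\right)\right)\right)}{9}\right) - 2071833 = \left(- \frac{1}{3} - \frac{4 \left(6 - 44\right) \left(6 + \left(6 - 44\right)\right)}{9} - - \frac{416 \left(6 + \left(6 - 44\right)\right)}{9}\right) - 2071833 = \left(- \frac{1}{3} - - \frac{152 \left(6 - 38\right)}{9} - - \frac{416 \left(6 - 38\right)}{9}\right) - 2071833 = \left(- \frac{1}{3} - \left(- \frac{152}{9}\right) \left(-32\right) - \left(- \frac{416}{9}\right) \left(-32\right)\right) - 2071833 = \left(- \frac{1}{3} - \frac{4864}{9} - \frac{13312}{9}\right) - 2071833 = - \frac{18179}{9} - 2071833 = - \frac{18664676}{9}$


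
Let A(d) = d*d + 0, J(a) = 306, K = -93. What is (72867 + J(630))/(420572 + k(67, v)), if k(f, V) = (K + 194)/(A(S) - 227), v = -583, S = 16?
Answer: 707339/4065563 ≈ 0.17398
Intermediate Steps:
A(d) = d**2 (A(d) = d**2 + 0 = d**2)
k(f, V) = 101/29 (k(f, V) = (-93 + 194)/(16**2 - 227) = 101/(256 - 227) = 101/29)
(72867 + J(630))/(420572 + k(67, v)) = (72867 + 306)/(420572 + 101/29) = 73173/(12196689/29) = 73173*(29/12196689) = 707339/4065563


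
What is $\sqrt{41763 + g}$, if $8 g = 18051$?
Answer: $\frac{\sqrt{704310}}{4} \approx 209.81$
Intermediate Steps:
$g = \frac{18051}{8}$ ($g = \frac{1}{8} \cdot 18051 = \frac{18051}{8} \approx 2256.4$)
$\sqrt{41763 + g} = \sqrt{41763 + \frac{18051}{8}} = \sqrt{\frac{352155}{8}} = \frac{\sqrt{704310}}{4}$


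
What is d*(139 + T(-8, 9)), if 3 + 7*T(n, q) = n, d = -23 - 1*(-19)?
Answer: -3848/7 ≈ -549.71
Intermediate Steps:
d = -4 (d = -23 + 19 = -4)
T(n, q) = -3/7 + n/7
d*(139 + T(-8, 9)) = -4*(139 + (-3/7 + (⅐)*(-8))) = -4*(139 + (-3/7 - 8/7)) = -4*(139 - 11/7) = -4*962/7 = -3848/7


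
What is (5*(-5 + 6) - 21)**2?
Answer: 256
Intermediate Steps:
(5*(-5 + 6) - 21)**2 = (5*1 - 21)**2 = (5 - 21)**2 = (-16)**2 = 256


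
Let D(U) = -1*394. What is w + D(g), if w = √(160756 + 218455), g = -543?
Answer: -394 + 7*√7739 ≈ 221.80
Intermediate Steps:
D(U) = -394
w = 7*√7739 (w = √379211 = 7*√7739 ≈ 615.80)
w + D(g) = 7*√7739 - 394 = -394 + 7*√7739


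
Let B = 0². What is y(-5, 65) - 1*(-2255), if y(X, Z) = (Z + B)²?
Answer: 6480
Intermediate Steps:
B = 0
y(X, Z) = Z² (y(X, Z) = (Z + 0)² = Z²)
y(-5, 65) - 1*(-2255) = 65² - 1*(-2255) = 4225 + 2255 = 6480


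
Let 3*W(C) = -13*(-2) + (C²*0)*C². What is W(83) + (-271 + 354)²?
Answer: 20693/3 ≈ 6897.7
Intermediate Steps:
W(C) = 26/3 (W(C) = (-13*(-2) + (C²*0)*C²)/3 = (26 + 0*C²)/3 = (26 + 0)/3 = (⅓)*26 = 26/3)
W(83) + (-271 + 354)² = 26/3 + (-271 + 354)² = 26/3 + 83² = 26/3 + 6889 = 20693/3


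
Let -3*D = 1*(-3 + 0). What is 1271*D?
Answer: 1271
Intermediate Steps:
D = 1 (D = -(-3 + 0)/3 = -(-3)/3 = -⅓*(-3) = 1)
1271*D = 1271*1 = 1271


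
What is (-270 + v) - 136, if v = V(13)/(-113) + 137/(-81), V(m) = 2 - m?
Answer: -3730708/9153 ≈ -407.59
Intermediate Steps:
v = -14590/9153 (v = (2 - 1*13)/(-113) + 137/(-81) = (2 - 13)*(-1/113) + 137*(-1/81) = -11*(-1/113) - 137/81 = 11/113 - 137/81 = -14590/9153 ≈ -1.5940)
(-270 + v) - 136 = (-270 - 14590/9153) - 136 = -2485900/9153 - 136 = -3730708/9153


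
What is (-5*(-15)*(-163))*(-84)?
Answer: 1026900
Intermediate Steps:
(-5*(-15)*(-163))*(-84) = (75*(-163))*(-84) = -12225*(-84) = 1026900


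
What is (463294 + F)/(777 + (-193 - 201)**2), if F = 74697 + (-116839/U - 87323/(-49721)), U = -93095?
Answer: 2490254034008149/722149307314435 ≈ 3.4484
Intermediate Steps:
F = 345769656533619/4628776495 (F = 74697 + (-116839/(-93095) - 87323/(-49721)) = 74697 + (-116839*(-1/93095) - 87323*(-1/49721)) = 74697 + (116839/93095 + 87323/49721) = 74697 + 13938686604/4628776495 = 345769656533619/4628776495 ≈ 74700.)
(463294 + F)/(777 + (-193 - 201)**2) = (463294 + 345769656533619/4628776495)/(777 + (-193 - 201)**2) = 2490254034008149/(4628776495*(777 + (-394)**2)) = 2490254034008149/(4628776495*(777 + 155236)) = (2490254034008149/4628776495)/156013 = (2490254034008149/4628776495)*(1/156013) = 2490254034008149/722149307314435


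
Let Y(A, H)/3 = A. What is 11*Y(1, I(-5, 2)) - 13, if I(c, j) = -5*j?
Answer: 20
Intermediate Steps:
Y(A, H) = 3*A
11*Y(1, I(-5, 2)) - 13 = 11*(3*1) - 13 = 11*3 - 13 = 33 - 13 = 20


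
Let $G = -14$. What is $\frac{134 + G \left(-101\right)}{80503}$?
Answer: $\frac{1548}{80503} \approx 0.019229$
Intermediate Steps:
$\frac{134 + G \left(-101\right)}{80503} = \frac{134 - -1414}{80503} = \left(134 + 1414\right) \frac{1}{80503} = 1548 \cdot \frac{1}{80503} = \frac{1548}{80503}$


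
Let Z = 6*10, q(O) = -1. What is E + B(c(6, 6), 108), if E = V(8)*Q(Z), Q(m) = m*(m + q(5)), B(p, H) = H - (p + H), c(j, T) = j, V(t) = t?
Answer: 28314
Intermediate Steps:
B(p, H) = -p (B(p, H) = H - (H + p) = H + (-H - p) = -p)
Z = 60
Q(m) = m*(-1 + m) (Q(m) = m*(m - 1) = m*(-1 + m))
E = 28320 (E = 8*(60*(-1 + 60)) = 8*(60*59) = 8*3540 = 28320)
E + B(c(6, 6), 108) = 28320 - 1*6 = 28320 - 6 = 28314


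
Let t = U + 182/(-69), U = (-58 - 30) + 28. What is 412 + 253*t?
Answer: -46306/3 ≈ -15435.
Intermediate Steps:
U = -60 (U = -88 + 28 = -60)
t = -4322/69 (t = -60 + 182/(-69) = -60 + 182*(-1/69) = -60 - 182/69 = -4322/69 ≈ -62.638)
412 + 253*t = 412 + 253*(-4322/69) = 412 - 47542/3 = -46306/3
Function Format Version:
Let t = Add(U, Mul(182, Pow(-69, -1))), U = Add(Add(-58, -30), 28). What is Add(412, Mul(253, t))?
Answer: Rational(-46306, 3) ≈ -15435.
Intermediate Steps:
U = -60 (U = Add(-88, 28) = -60)
t = Rational(-4322, 69) (t = Add(-60, Mul(182, Pow(-69, -1))) = Add(-60, Mul(182, Rational(-1, 69))) = Add(-60, Rational(-182, 69)) = Rational(-4322, 69) ≈ -62.638)
Add(412, Mul(253, t)) = Add(412, Mul(253, Rational(-4322, 69))) = Add(412, Rational(-47542, 3)) = Rational(-46306, 3)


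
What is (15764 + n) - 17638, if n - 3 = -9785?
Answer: -11656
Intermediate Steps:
n = -9782 (n = 3 - 9785 = -9782)
(15764 + n) - 17638 = (15764 - 9782) - 17638 = 5982 - 17638 = -11656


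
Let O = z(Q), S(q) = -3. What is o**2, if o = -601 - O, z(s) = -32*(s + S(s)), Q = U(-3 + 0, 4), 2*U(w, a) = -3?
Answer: 555025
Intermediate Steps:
U(w, a) = -3/2 (U(w, a) = (1/2)*(-3) = -3/2)
Q = -3/2 ≈ -1.5000
z(s) = 96 - 32*s (z(s) = -32*(s - 3) = -32*(-3 + s) = 96 - 32*s)
O = 144 (O = 96 - 32*(-3/2) = 96 + 48 = 144)
o = -745 (o = -601 - 1*144 = -601 - 144 = -745)
o**2 = (-745)**2 = 555025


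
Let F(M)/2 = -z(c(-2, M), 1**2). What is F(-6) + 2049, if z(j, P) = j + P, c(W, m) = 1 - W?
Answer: 2041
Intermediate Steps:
z(j, P) = P + j
F(M) = -8 (F(M) = 2*(-(1**2 + (1 - 1*(-2)))) = 2*(-(1 + (1 + 2))) = 2*(-(1 + 3)) = 2*(-1*4) = 2*(-4) = -8)
F(-6) + 2049 = -8 + 2049 = 2041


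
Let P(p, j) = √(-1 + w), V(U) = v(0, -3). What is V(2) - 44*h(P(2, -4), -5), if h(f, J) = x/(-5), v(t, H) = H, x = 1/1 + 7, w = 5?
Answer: 337/5 ≈ 67.400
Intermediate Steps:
x = 8 (x = 1*1 + 7 = 1 + 7 = 8)
V(U) = -3
P(p, j) = 2 (P(p, j) = √(-1 + 5) = √4 = 2)
h(f, J) = -8/5 (h(f, J) = 8/(-5) = 8*(-⅕) = -8/5)
V(2) - 44*h(P(2, -4), -5) = -3 - 44*(-8/5) = -3 + 352/5 = 337/5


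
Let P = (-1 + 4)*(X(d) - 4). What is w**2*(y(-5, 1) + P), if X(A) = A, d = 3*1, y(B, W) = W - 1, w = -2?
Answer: -12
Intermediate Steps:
y(B, W) = -1 + W
d = 3
P = -3 (P = (-1 + 4)*(3 - 4) = 3*(-1) = -3)
w**2*(y(-5, 1) + P) = (-2)**2*((-1 + 1) - 3) = 4*(0 - 3) = 4*(-3) = -12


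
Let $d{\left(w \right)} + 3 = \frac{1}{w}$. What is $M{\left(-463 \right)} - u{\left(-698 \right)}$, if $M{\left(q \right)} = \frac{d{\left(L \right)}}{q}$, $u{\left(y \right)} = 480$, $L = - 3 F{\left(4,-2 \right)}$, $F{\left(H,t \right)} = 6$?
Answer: $- \frac{4000265}{8334} \approx -479.99$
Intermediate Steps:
$L = -18$ ($L = \left(-3\right) 6 = -18$)
$d{\left(w \right)} = -3 + \frac{1}{w}$
$M{\left(q \right)} = - \frac{55}{18 q}$ ($M{\left(q \right)} = \frac{-3 + \frac{1}{-18}}{q} = \frac{-3 - \frac{1}{18}}{q} = - \frac{55}{18 q}$)
$M{\left(-463 \right)} - u{\left(-698 \right)} = - \frac{55}{18 \left(-463\right)} - 480 = \left(- \frac{55}{18}\right) \left(- \frac{1}{463}\right) - 480 = \frac{55}{8334} - 480 = - \frac{4000265}{8334}$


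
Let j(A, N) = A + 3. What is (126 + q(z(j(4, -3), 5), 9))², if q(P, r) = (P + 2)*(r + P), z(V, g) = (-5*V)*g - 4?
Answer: 913006656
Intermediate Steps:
j(A, N) = 3 + A
z(V, g) = -4 - 5*V*g (z(V, g) = -5*V*g - 4 = -4 - 5*V*g)
q(P, r) = (2 + P)*(P + r)
(126 + q(z(j(4, -3), 5), 9))² = (126 + ((-4 - 5*(3 + 4)*5)² + 2*(-4 - 5*(3 + 4)*5) + 2*9 + (-4 - 5*(3 + 4)*5)*9))² = (126 + ((-4 - 5*7*5)² + 2*(-4 - 5*7*5) + 18 + (-4 - 5*7*5)*9))² = (126 + ((-4 - 175)² + 2*(-4 - 175) + 18 + (-4 - 175)*9))² = (126 + ((-179)² + 2*(-179) + 18 - 179*9))² = (126 + (32041 - 358 + 18 - 1611))² = (126 + 30090)² = 30216² = 913006656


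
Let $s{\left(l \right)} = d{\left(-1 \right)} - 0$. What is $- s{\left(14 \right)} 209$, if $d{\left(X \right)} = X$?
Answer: $209$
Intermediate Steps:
$s{\left(l \right)} = -1$ ($s{\left(l \right)} = -1 - 0 = -1 + 0 = -1$)
$- s{\left(14 \right)} 209 = \left(-1\right) \left(-1\right) 209 = 1 \cdot 209 = 209$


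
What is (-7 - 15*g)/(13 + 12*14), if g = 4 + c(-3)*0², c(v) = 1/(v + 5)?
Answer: -67/181 ≈ -0.37017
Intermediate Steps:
c(v) = 1/(5 + v)
g = 4 (g = 4 + 0²/(5 - 3) = 4 + 0/2 = 4 + (½)*0 = 4 + 0 = 4)
(-7 - 15*g)/(13 + 12*14) = (-7 - 15*4)/(13 + 12*14) = (-7 - 60)/(13 + 168) = -67/181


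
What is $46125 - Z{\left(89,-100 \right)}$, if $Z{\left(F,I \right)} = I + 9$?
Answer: $46216$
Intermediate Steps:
$Z{\left(F,I \right)} = 9 + I$
$46125 - Z{\left(89,-100 \right)} = 46125 - \left(9 - 100\right) = 46125 - -91 = 46125 + 91 = 46216$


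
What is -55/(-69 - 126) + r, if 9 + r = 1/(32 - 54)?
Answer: -7519/858 ≈ -8.7634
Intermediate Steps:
r = -199/22 (r = -9 + 1/(32 - 54) = -9 + 1/(-22) = -9 - 1/22 = -199/22 ≈ -9.0455)
-55/(-69 - 126) + r = -55/(-69 - 126) - 199/22 = -55/(-195) - 199/22 = -55*(-1/195) - 199/22 = 11/39 - 199/22 = -7519/858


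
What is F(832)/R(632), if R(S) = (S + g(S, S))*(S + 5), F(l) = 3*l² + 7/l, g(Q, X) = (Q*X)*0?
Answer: 1727791111/334949888 ≈ 5.1584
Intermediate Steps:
g(Q, X) = 0
R(S) = S*(5 + S) (R(S) = (S + 0)*(S + 5) = S*(5 + S))
F(832)/R(632) = ((7 + 3*832³)/832)/((632*(5 + 632))) = ((7 + 3*575930368)/832)/((632*637)) = ((7 + 1727791104)/832)/402584 = ((1/832)*1727791111)*(1/402584) = (1727791111/832)*(1/402584) = 1727791111/334949888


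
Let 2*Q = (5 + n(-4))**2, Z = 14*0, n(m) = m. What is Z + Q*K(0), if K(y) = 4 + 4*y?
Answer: 2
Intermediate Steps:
Z = 0
Q = 1/2 (Q = (5 - 4)**2/2 = (1/2)*1**2 = (1/2)*1 = 1/2 ≈ 0.50000)
Z + Q*K(0) = 0 + (4 + 4*0)/2 = 0 + (4 + 0)/2 = 0 + (1/2)*4 = 0 + 2 = 2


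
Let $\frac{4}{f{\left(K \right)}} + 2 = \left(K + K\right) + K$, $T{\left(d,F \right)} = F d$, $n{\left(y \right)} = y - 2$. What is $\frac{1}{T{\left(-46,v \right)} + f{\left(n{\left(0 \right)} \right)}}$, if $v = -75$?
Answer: $\frac{2}{6899} \approx 0.0002899$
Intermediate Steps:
$n{\left(y \right)} = -2 + y$ ($n{\left(y \right)} = y - 2 = -2 + y$)
$f{\left(K \right)} = \frac{4}{-2 + 3 K}$ ($f{\left(K \right)} = \frac{4}{-2 + \left(\left(K + K\right) + K\right)} = \frac{4}{-2 + \left(2 K + K\right)} = \frac{4}{-2 + 3 K}$)
$\frac{1}{T{\left(-46,v \right)} + f{\left(n{\left(0 \right)} \right)}} = \frac{1}{\left(-75\right) \left(-46\right) + \frac{4}{-2 + 3 \left(-2 + 0\right)}} = \frac{1}{3450 + \frac{4}{-2 + 3 \left(-2\right)}} = \frac{1}{3450 + \frac{4}{-2 - 6}} = \frac{1}{3450 + \frac{4}{-8}} = \frac{1}{3450 + 4 \left(- \frac{1}{8}\right)} = \frac{1}{3450 - \frac{1}{2}} = \frac{1}{\frac{6899}{2}} = \frac{2}{6899}$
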